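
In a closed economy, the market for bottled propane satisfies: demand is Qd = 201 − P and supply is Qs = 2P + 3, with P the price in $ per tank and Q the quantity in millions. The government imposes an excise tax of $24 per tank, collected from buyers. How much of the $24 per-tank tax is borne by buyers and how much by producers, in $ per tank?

Buyers bear $16 per tank; producers bear $8 per tank.

Before the tax: set 201 − P = 2P + 3 → P* = $66, Q* = 135.
With the tax collected from buyers, demand (in seller-price terms) shifts: Qd = 201 − (P + 24).
Solving gives Q = 119 with buyers paying $82 and producers receiving $58 (the $24 wedge).
Burden on buyers: $16; on producers: $8. (They sum to $24.)
The less price-elastic side of the market bears the larger share of a per-unit tax.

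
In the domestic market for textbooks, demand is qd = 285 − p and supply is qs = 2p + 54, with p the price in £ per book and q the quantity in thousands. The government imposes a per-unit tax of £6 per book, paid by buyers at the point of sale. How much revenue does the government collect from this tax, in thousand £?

Before the tax: set 285 − p = 2p + 54 → p* = £77, q* = 208.
With the tax collected from buyers, demand (in seller-price terms) shifts: qd = 285 − (p + 6).
Solving gives q = 204 with buyers paying £81 and producers receiving £75 (the £6 wedge).
Revenue = t · Q = 6 · 204 = £1224.

Tax revenue = £1224 thousand.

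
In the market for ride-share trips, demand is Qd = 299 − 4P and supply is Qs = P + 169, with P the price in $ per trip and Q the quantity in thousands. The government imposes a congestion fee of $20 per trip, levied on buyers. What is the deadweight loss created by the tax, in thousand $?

Deadweight loss = $160 thousand.

Without the tax, 299 − 4P = P + 169 gives 5P = 130, so P* = $26 and Q* = 195.
With the tax collected from buyers, demand (in seller-price terms) shifts: Qd = 299 − 4(P + 20).
Solving gives Q = 179 with buyers paying $30 and producers receiving $10 (the $20 wedge).
Quantity falls by |ΔQ| = |195 − 179| = 16.
DWL = ½ · t · |ΔQ| = ½ · 20 · 16 = $160.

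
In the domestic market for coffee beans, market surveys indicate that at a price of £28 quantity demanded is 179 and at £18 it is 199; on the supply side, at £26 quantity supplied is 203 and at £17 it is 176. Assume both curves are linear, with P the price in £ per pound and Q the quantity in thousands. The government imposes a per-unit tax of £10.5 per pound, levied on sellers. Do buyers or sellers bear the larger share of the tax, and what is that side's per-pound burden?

Buyers bear the larger share: £6.3 per pound.

Demand slope: (199 − 179)/(18 − 28) = -2, so Qd = 235 − 2P.
Supply slope: (176 − 203)/(17 − 26) = 3, so Qs = 3P + 125.
Without the tax, 235 − 2P = 3P + 125 gives 5P = 110, so P* = £22 and Q* = 191.
With the tax collected from sellers, supply shifts: Qs = 3(P − 10.5) + 125.
Solving gives Q = 178.4 with buyers paying £28.3 and sellers receiving £17.8 (the £10.5 wedge).
Per-pound burden: buyers £6.3, sellers £4.2.
Buyers take the larger share because demand is less price-elastic here (demand slope 2 vs supply slope 3).
The less price-elastic side of the market bears the larger share of a per-unit tax.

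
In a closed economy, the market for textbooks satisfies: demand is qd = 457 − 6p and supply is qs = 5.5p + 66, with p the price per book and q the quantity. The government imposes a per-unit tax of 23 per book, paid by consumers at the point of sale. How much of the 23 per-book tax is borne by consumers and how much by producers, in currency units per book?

Consumers bear 11 per book; producers bear 12 per book.

Without the tax, 457 − 6p = 5.5p + 66 gives 11.5p = 391, so p* = 34 and q* = 253.
With the tax collected from consumers, demand (in seller-price terms) shifts: qd = 457 − 6(p + 23).
Solving gives q = 187 with consumers paying 45 and producers receiving 22 (the 23 wedge).
Burden on consumers: 11; on producers: 12. (They sum to 23.)
The less price-elastic side of the market bears the larger share of a per-unit tax.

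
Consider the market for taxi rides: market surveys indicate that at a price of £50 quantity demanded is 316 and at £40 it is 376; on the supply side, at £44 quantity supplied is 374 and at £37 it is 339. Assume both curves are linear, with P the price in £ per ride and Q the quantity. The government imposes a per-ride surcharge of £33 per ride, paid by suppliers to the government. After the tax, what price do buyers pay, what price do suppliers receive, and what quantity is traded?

Demand slope: (376 − 316)/(40 − 50) = -6, so Qd = 616 − 6P.
Supply slope: (339 − 374)/(37 − 44) = 5, so Qs = 5P + 154.
Without the tax, 616 − 6P = 5P + 154 gives 11P = 462, so P* = £42 and Q* = 364.
With the tax collected from suppliers, supply shifts: Qs = 5(P − 33) + 154.
New equilibrium: buyers pay £57, suppliers receive £24, Q = 274. (Wedge: Pb − Ps = 33.)

Buyers pay £57; suppliers receive £24; quantity = 274.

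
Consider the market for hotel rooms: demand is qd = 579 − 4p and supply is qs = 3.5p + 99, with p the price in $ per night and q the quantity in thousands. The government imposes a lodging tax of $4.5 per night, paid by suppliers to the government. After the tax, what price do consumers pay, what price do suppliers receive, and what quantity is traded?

Consumers pay $66.1; suppliers receive $61.6; quantity = 314.6.

Without the tax, 579 − 4p = 3.5p + 99 gives 7.5p = 480, so p* = $64 and q* = 323.
With the tax collected from suppliers, supply shifts: qs = 3.5(p − 4.5) + 99.
Solving gives q = 314.6 with consumers paying $66.1 and suppliers receiving $61.6 (the $4.5 wedge).
The less price-elastic side of the market bears the larger share of a per-unit tax.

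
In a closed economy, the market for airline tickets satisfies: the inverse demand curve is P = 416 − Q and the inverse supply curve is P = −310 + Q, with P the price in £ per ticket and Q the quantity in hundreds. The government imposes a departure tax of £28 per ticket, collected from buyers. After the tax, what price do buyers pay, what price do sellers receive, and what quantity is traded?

Inverting to Q(P) form: Qd = 416 − P; Qs = P + 310.
Without the tax, 416 − P = P + 310 gives 2P = 106, so P* = £53 and Q* = 363.
With the tax collected from buyers, demand (in seller-price terms) shifts: Qd = 416 − (P + 28).
New equilibrium: buyers pay £67, sellers receive £39, Q = 349. (Wedge: Pb − Ps = 28.)

Buyers pay £67; sellers receive £39; quantity = 349.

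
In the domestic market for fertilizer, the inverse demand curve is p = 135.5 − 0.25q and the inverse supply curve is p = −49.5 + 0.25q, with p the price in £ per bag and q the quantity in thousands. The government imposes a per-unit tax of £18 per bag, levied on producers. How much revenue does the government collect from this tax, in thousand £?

Rewrite in direct form: qd = 542 − 4p and qs = 4p + 198.
Without the tax, 542 − 4p = 4p + 198 gives 8p = 344, so p* = £43 and q* = 370.
With the tax collected from producers, supply shifts: qs = 4(p − 18) + 198.
New equilibrium: consumers pay £52, producers receive £34, q = 334. (Wedge: pb − ps = 18.)
Revenue = t · Q = 18 · 334 = £6012.

Tax revenue = £6012 thousand.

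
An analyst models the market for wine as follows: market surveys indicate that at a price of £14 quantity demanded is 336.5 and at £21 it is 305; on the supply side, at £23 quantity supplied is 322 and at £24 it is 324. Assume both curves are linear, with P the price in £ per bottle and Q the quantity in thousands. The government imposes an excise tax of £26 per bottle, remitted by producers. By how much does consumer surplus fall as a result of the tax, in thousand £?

Demand slope: (305 − 336.5)/(21 − 14) = -4.5, so Qd = 399.5 − 4.5P.
Supply slope: (324 − 322)/(24 − 23) = 2, so Qs = 2P + 276.
Before the tax: set 399.5 − 4.5P = 2P + 276 → P* = £19, Q* = 314.
With the tax collected from producers, supply shifts: Qs = 2(P − 26) + 276.
New equilibrium: buyers pay £27, producers receive £1, Q = 278. (Wedge: Pb − Ps = 26.)
ΔCS is the trapezoid between Q = 278 and Q = 314 of height £8: ½ · (314 + 278) · 8 = £2368.

Consumer surplus falls by £2368 thousand.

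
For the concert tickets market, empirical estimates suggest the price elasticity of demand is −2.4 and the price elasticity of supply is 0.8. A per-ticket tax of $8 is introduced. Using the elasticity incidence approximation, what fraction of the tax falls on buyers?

Buyers' share ≈ 0.25.

Incidence ratio: buyers' share ≈ εs / (εs + |εd|) = 0.8 / (0.8 + 2.4) = 0.25.
Supply is the less elastic side, so buyers bear the smaller share.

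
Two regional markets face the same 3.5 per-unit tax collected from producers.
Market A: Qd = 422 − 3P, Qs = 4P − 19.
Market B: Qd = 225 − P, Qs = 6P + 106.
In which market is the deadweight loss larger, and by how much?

Market A: pre-tax P* = 63, Q* = 233; post-tax Q = 227; deadweight loss = 10.5.
Market B: pre-tax P* = 17, Q* = 208; post-tax Q = 205; deadweight loss = 5.25.
Difference: 10.5 vs 5.25 → market A is larger by 5.25.

Market A, by 5.25.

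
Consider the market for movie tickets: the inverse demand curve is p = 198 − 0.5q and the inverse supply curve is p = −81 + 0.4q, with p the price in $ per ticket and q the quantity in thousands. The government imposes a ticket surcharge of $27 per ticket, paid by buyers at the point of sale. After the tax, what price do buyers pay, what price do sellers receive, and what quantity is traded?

Inverting to q(p) form: qd = 396 − 2p; qs = 2.5p + 202.5.
Without the tax, 396 − 2p = 2.5p + 202.5 gives 4.5p = 193.5, so p* = $43 and q* = 310.
With the tax collected from buyers, demand (in seller-price terms) shifts: qd = 396 − 2(p + 27).
Solving gives q = 280 with buyers paying $58 and sellers receiving $31 (the $27 wedge).
The less price-elastic side of the market bears the larger share of a per-unit tax.

Buyers pay $58; sellers receive $31; quantity = 280.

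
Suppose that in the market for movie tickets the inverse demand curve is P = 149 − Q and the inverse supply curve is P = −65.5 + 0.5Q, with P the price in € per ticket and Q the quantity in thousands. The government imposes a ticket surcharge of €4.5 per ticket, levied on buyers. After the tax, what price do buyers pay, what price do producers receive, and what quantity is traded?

Buyers pay €9; producers receive €4.5; quantity = 140.

Rewrite in direct form: Qd = 149 − P and Qs = 2P + 131.
Without the tax, 149 − P = 2P + 131 gives 3P = 18, so P* = €6 and Q* = 143.
With the tax collected from buyers, demand (in seller-price terms) shifts: Qd = 149 − (P + 4.5).
Solving gives Q = 140 with buyers paying €9 and producers receiving €4.5 (the €4.5 wedge).
The less price-elastic side of the market bears the larger share of a per-unit tax.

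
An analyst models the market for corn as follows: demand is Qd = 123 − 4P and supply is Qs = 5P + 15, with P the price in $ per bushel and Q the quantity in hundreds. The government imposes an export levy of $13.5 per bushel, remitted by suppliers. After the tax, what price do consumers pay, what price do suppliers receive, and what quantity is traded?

Without the tax, 123 − 4P = 5P + 15 gives 9P = 108, so P* = $12 and Q* = 75.
With the tax collected from suppliers, supply shifts: Qs = 5(P − 13.5) + 15.
Solving gives Q = 45 with consumers paying $19.5 and suppliers receiving $6 (the $13.5 wedge).

Consumers pay $19.5; suppliers receive $6; quantity = 45.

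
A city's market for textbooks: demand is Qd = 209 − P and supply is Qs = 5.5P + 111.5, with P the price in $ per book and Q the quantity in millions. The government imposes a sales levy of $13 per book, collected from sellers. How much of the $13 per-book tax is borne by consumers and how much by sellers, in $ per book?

Before the tax: set 209 − P = 5.5P + 111.5 → P* = $15, Q* = 194.
With the tax collected from sellers, supply shifts: Qs = 5.5(P − 13) + 111.5.
New equilibrium: consumers pay $26, sellers receive $13, Q = 183. (Wedge: Pb − Ps = 13.)
Burden on consumers: $11; on sellers: $2. (They sum to $13.)
The less price-elastic side of the market bears the larger share of a per-unit tax.

Consumers bear $11 per book; sellers bear $2 per book.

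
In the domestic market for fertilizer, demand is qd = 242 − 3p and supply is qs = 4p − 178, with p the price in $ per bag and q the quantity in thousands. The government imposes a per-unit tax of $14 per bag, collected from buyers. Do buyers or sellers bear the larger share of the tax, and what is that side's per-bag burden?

Without the tax, 242 − 3p = 4p − 178 gives 7p = 420, so p* = $60 and q* = 62.
With the tax collected from buyers, demand (in seller-price terms) shifts: qd = 242 − 3(p + 14).
Solving gives q = 38 with buyers paying $68 and sellers receiving $54 (the $14 wedge).
Per-bag burden: buyers $8, sellers $6.
Buyers take the larger share because demand is less price-elastic here (demand slope 3 vs supply slope 4).
The less price-elastic side of the market bears the larger share of a per-unit tax.

Buyers bear the larger share: $8 per bag.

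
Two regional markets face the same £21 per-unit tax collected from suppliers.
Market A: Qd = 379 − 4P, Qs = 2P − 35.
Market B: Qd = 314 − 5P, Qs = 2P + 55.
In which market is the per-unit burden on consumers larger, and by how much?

Market A: pre-tax P* = £69, Q* = 103; post-tax Q = 75; per-unit burden on consumers = £7.
Market B: pre-tax P* = £37, Q* = 129; post-tax Q = 99; per-unit burden on consumers = £6.
Difference: £7 vs £6 → market A is larger by £1.

Market A, by £1.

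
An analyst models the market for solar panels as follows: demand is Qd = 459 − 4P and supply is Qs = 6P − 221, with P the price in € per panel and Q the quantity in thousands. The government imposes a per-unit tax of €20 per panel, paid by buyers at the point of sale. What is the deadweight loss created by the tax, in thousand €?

Deadweight loss = €480 thousand.

Without the tax, 459 − 4P = 6P − 221 gives 10P = 680, so P* = €68 and Q* = 187.
With the tax collected from buyers, demand (in seller-price terms) shifts: Qd = 459 − 4(P + 20).
New equilibrium: buyers pay €80, sellers receive €60, Q = 139. (Wedge: Pb − Ps = 20.)
Quantity falls by |ΔQ| = |187 − 139| = 48.
DWL = ½ · t · |ΔQ| = ½ · 20 · 48 = €480.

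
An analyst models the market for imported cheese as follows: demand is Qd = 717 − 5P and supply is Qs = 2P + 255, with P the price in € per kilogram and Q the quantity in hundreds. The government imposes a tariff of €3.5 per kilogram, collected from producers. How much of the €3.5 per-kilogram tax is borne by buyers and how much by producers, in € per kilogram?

Before the tax: set 717 − 5P = 2P + 255 → P* = €66, Q* = 387.
With the tax collected from producers, supply shifts: Qs = 2(P − 3.5) + 255.
New equilibrium: buyers pay €67, producers receive €63.5, Q = 382. (Wedge: Pb − Ps = 3.5.)
Burden on buyers: €1; on producers: €2.5. (They sum to €3.5.)
The less price-elastic side of the market bears the larger share of a per-unit tax.

Buyers bear €1 per kilogram; producers bear €2.5 per kilogram.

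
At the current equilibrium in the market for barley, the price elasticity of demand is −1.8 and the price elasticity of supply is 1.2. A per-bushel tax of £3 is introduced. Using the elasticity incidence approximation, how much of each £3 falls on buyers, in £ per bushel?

Incidence ratio: buyers' share ≈ εs / (εs + |εd|) = 1.2 / (1.2 + 1.8) = 0.4.
So buyers bear ≈ 0.4 × £3 = £1.2; sellers bear £1.8.

Buyers bear ≈ £1.2 per bushel.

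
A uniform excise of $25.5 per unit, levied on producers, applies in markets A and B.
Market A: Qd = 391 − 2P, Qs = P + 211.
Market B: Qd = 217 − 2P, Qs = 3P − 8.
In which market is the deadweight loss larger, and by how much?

Market B, by $173.4.

Market A: pre-tax P* = $60, Q* = 271; post-tax Q = 254; deadweight loss = $216.75.
Market B: pre-tax P* = $45, Q* = 127; post-tax Q = 96.4; deadweight loss = $390.15.
Difference: $216.75 vs $390.15 → market B is larger by $173.4.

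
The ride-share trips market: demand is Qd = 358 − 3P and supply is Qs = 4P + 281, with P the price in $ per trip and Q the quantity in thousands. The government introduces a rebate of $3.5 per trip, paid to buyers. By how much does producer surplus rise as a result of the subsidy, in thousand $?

Producer surplus rises by $492 thousand.

Before the subsidy: set 358 − 3P = 4P + 281 → P* = $11, Q* = 325.
With a per-unit subsidy paid to buyers, each effectively pays P − 3.5, so demand becomes Qd = 358 − 3(P − 3.5).
New equilibrium: buyers pay $9, suppliers receive $12.5, Q = 331. (Wedge: Pb − Ps = −3.5.)
ΔPS is the trapezoid between Q = 331 and Q = 325 of height $1.5: ½ · (325 + 331) · 1.5 = $492.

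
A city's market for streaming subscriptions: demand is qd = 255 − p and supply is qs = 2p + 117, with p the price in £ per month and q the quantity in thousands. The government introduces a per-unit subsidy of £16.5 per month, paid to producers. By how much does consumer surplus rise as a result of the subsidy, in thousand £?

Without the subsidy, 255 − p = 2p + 117 gives 3p = 138, so p* = £46 and q* = 209.
With a per-unit subsidy paid to producers, each receives p + 16.5 per unit sold, so supply becomes qs = 2(p + 16.5) + 117.
Solving gives q = 220 with consumers paying £35 and producers receiving £51.5 (the £16.5 wedge).
ΔCS is the trapezoid between Q = 220 and Q = 209 of height £11: ½ · (209 + 220) · 11 = £2359.5.

Consumer surplus rises by £2359.5 thousand.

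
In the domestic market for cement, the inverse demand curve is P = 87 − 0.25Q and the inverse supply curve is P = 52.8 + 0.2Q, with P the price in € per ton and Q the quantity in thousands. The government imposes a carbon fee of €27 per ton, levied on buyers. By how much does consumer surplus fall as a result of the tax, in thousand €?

Consumer surplus falls by €690 thousand.

Inverting to Q(P) form: Qd = 348 − 4P; Qs = 5P − 264.
Before the tax: set 348 − 4P = 5P − 264 → P* = €68, Q* = 76.
With the tax collected from buyers, demand (in seller-price terms) shifts: Qd = 348 − 4(P + 27).
New equilibrium: buyers pay €83, producers receive €56, Q = 16. (Wedge: Pb − Ps = 27.)
ΔCS is the trapezoid between Q = 16 and Q = 76 of height €15: ½ · (76 + 16) · 15 = €690.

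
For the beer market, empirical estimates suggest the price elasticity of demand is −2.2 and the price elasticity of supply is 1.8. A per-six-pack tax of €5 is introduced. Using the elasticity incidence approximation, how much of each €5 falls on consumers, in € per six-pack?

Consumers bear ≈ €2.25 per six-pack.

Incidence ratio: consumers' share ≈ εs / (εs + |εd|) = 1.8 / (1.8 + 2.2) = 0.45.
So consumers bear ≈ 0.45 × €5 = €2.25; suppliers bear €2.75.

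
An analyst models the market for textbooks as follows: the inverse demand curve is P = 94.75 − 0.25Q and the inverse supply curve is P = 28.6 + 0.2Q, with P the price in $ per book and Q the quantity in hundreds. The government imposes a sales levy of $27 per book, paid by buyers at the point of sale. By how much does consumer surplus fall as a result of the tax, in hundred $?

Consumer surplus falls by $1755 hundred.

Inverting to Q(P) form: Qd = 379 − 4P; Qs = 5P − 143.
Before the tax: set 379 − 4P = 5P − 143 → P* = $58, Q* = 147.
With the tax collected from buyers, demand (in seller-price terms) shifts: Qd = 379 − 4(P + 27).
Solving gives Q = 87 with buyers paying $73 and sellers receiving $46 (the $27 wedge).
ΔCS is the trapezoid between Q = 87 and Q = 147 of height $15: ½ · (147 + 87) · 15 = $1755.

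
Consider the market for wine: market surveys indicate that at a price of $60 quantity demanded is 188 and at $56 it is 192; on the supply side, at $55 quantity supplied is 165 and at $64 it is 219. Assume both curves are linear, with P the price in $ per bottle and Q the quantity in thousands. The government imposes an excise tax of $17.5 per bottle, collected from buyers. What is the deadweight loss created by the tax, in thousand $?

Demand slope: (192 − 188)/(56 − 60) = -1, so Qd = 248 − P.
Supply slope: (219 − 165)/(64 − 55) = 6, so Qs = 6P − 165.
Before the tax: set 248 − P = 6P − 165 → P* = $59, Q* = 189.
With the tax collected from buyers, demand (in seller-price terms) shifts: Qd = 248 − (P + 17.5).
New equilibrium: buyers pay $74, producers receive $56.5, Q = 174. (Wedge: Pb − Ps = 17.5.)
Quantity falls by |ΔQ| = |189 − 174| = 15.
DWL = ½ · t · |ΔQ| = ½ · 17.5 · 15 = $131.25.

Deadweight loss = $131.25 thousand.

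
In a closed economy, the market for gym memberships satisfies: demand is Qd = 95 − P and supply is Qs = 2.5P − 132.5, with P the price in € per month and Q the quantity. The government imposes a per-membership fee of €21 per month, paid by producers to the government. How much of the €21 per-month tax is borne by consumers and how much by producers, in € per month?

Without the tax, 95 − P = 2.5P − 132.5 gives 3.5P = 227.5, so P* = €65 and Q* = 30.
With the tax collected from producers, supply shifts: Qs = 2.5(P − 21) − 132.5.
New equilibrium: consumers pay €80, producers receive €59, Q = 15. (Wedge: Pb − Ps = 21.)
Burden on consumers: €15; on producers: €6. (They sum to €21.)
The less price-elastic side of the market bears the larger share of a per-unit tax.

Consumers bear €15 per month; producers bear €6 per month.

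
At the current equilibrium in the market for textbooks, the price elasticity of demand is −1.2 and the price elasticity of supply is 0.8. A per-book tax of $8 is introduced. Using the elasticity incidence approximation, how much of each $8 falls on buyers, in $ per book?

Incidence ratio: buyers' share ≈ εs / (εs + |εd|) = 0.8 / (0.8 + 1.2) = 0.4.
So buyers bear ≈ 0.4 × $8 = $3.2; producers bear $4.8.

Buyers bear ≈ $3.2 per book.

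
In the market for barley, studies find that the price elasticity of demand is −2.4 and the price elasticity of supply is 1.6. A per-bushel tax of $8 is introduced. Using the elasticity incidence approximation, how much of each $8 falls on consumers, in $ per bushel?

Incidence ratio: consumers' share ≈ εs / (εs + |εd|) = 1.6 / (1.6 + 2.4) = 0.4.
So consumers bear ≈ 0.4 × $8 = $3.2; sellers bear $4.8.

Consumers bear ≈ $3.2 per bushel.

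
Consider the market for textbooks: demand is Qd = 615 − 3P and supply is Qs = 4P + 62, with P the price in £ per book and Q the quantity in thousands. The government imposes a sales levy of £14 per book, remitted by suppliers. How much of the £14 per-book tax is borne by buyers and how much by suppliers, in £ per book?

Buyers bear £8 per book; suppliers bear £6 per book.

Before the tax: set 615 − 3P = 4P + 62 → P* = £79, Q* = 378.
With the tax collected from suppliers, supply shifts: Qs = 4(P − 14) + 62.
Solving gives Q = 354 with buyers paying £87 and suppliers receiving £73 (the £14 wedge).
Burden on buyers: £8; on suppliers: £6. (They sum to £14.)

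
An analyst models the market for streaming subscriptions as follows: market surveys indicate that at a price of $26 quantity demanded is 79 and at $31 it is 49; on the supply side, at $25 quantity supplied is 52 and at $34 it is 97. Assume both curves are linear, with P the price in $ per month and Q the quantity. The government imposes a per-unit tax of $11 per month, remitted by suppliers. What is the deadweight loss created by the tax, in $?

Deadweight loss = $165.

Demand slope: (49 − 79)/(31 − 26) = -6, so Qd = 235 − 6P.
Supply slope: (97 − 52)/(34 − 25) = 5, so Qs = 5P − 73.
Before the tax: set 235 − 6P = 5P − 73 → P* = $28, Q* = 67.
With the tax collected from suppliers, supply shifts: Qs = 5(P − 11) − 73.
Solving gives Q = 37 with buyers paying $33 and suppliers receiving $22 (the $11 wedge).
Quantity falls by |ΔQ| = |67 − 37| = 30.
DWL = ½ · t · |ΔQ| = ½ · 11 · 30 = $165.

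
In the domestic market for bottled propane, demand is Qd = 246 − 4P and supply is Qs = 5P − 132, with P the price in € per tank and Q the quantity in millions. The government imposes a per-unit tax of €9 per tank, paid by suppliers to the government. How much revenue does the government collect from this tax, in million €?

Before the tax: set 246 − 4P = 5P − 132 → P* = €42, Q* = 78.
With the tax collected from suppliers, supply shifts: Qs = 5(P − 9) − 132.
Solving gives Q = 58 with consumers paying €47 and suppliers receiving €38 (the €9 wedge).
Revenue = t · Q = 9 · 58 = €522.

Tax revenue = €522 million.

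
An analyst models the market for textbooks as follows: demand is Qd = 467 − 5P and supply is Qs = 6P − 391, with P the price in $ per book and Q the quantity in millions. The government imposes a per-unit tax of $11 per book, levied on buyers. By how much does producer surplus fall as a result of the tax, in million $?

Without the tax, 467 − 5P = 6P − 391 gives 11P = 858, so P* = $78 and Q* = 77.
With the tax collected from buyers, demand (in seller-price terms) shifts: Qd = 467 − 5(P + 11).
New equilibrium: buyers pay $84, suppliers receive $73, Q = 47. (Wedge: Pb − Ps = 11.)
ΔPS is the trapezoid between Q = 47 and Q = 77 of height $5: ½ · (77 + 47) · 5 = $310.

Producer surplus falls by $310 million.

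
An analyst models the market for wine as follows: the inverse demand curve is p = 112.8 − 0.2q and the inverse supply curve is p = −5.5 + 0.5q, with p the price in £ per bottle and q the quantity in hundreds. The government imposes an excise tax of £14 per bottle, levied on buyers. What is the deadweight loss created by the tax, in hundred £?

Deadweight loss = £140 hundred.

Inverting to q(p) form: qd = 564 − 5p; qs = 2p + 11.
Before the tax: set 564 − 5p = 2p + 11 → p* = £79, q* = 169.
With the tax collected from buyers, demand (in seller-price terms) shifts: qd = 564 − 5(p + 14).
Solving gives q = 149 with buyers paying £83 and sellers receiving £69 (the £14 wedge).
Quantity falls by |ΔQ| = |169 − 149| = 20.
DWL = ½ · t · |ΔQ| = ½ · 14 · 20 = £140.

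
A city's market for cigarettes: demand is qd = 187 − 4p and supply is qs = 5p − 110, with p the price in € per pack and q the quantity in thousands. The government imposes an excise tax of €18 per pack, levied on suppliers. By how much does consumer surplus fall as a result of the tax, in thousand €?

Consumer surplus falls by €350 thousand.

Before the tax: set 187 − 4p = 5p − 110 → p* = €33, q* = 55.
With the tax collected from suppliers, supply shifts: qs = 5(p − 18) − 110.
New equilibrium: consumers pay €43, suppliers receive €25, q = 15. (Wedge: pb − ps = 18.)
ΔCS is the trapezoid between Q = 15 and Q = 55 of height €10: ½ · (55 + 15) · 10 = €350.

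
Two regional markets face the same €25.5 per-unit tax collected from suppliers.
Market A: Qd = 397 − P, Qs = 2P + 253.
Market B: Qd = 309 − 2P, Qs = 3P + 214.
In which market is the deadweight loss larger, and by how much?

Market B, by €173.4.

Market A: pre-tax P* = €48, Q* = 349; post-tax Q = 332; deadweight loss = €216.75.
Market B: pre-tax P* = €19, Q* = 271; post-tax Q = 240.4; deadweight loss = €390.15.
Difference: €216.75 vs €390.15 → market B is larger by €173.4.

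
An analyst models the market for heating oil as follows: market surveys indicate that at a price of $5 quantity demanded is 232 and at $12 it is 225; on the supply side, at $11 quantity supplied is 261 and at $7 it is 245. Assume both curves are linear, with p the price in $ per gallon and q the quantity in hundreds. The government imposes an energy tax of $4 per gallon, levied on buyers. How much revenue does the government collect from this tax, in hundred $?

Tax revenue = $919.2 hundred.

Demand slope: (225 − 232)/(12 − 5) = -1, so qd = 237 − p.
Supply slope: (245 − 261)/(7 − 11) = 4, so qs = 4p + 217.
Without the tax, 237 − p = 4p + 217 gives 5p = 20, so p* = $4 and q* = 233.
With the tax collected from buyers, demand (in seller-price terms) shifts: qd = 237 − (p + 4).
Solving gives q = 229.8 with buyers paying $7.2 and suppliers receiving $3.2 (the $4 wedge).
Revenue = t · Q = 4 · 229.8 = $919.2.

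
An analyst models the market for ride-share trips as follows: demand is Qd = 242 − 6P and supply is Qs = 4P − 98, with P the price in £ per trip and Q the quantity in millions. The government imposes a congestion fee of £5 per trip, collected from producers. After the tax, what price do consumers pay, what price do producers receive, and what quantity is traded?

Consumers pay £36; producers receive £31; quantity = 26.

Without the tax, 242 − 6P = 4P − 98 gives 10P = 340, so P* = £34 and Q* = 38.
With the tax collected from producers, supply shifts: Qs = 4(P − 5) − 98.
Solving gives Q = 26 with consumers paying £36 and producers receiving £31 (the £5 wedge).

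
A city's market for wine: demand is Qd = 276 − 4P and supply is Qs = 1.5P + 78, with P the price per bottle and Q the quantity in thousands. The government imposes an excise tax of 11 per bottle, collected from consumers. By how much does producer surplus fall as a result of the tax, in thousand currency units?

Producer surplus falls by 1008 thousand.

Without the tax, 276 − 4P = 1.5P + 78 gives 5.5P = 198, so P* = 36 and Q* = 132.
With the tax collected from consumers, demand (in seller-price terms) shifts: Qd = 276 − 4(P + 11).
Solving gives Q = 120 with consumers paying 39 and producers receiving 28 (the 11 wedge).
ΔPS is the trapezoid between Q = 120 and Q = 132 of height 8: ½ · (132 + 120) · 8 = 1008.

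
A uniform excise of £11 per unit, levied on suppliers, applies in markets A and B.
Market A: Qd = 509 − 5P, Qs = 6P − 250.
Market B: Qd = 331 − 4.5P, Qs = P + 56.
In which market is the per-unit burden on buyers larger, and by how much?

Market A: pre-tax P* = £69, Q* = 164; post-tax Q = 134; per-unit burden on buyers = £6.
Market B: pre-tax P* = £50, Q* = 106; post-tax Q = 97; per-unit burden on buyers = £2.
Difference: £6 vs £2 → market A is larger by £4.

Market A, by £4.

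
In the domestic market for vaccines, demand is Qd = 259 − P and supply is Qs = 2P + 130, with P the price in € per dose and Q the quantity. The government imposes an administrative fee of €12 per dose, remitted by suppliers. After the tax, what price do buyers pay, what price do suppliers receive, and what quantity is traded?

Before the tax: set 259 − P = 2P + 130 → P* = €43, Q* = 216.
With the tax collected from suppliers, supply shifts: Qs = 2(P − 12) + 130.
Solving gives Q = 208 with buyers paying €51 and suppliers receiving €39 (the €12 wedge).

Buyers pay €51; suppliers receive €39; quantity = 208.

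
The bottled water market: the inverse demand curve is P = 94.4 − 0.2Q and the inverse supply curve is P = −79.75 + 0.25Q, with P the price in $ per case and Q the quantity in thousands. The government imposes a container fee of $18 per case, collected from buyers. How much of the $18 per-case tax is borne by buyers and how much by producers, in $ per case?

Inverting to Q(P) form: Qd = 472 − 5P; Qs = 4P + 319.
Without the tax, 472 − 5P = 4P + 319 gives 9P = 153, so P* = $17 and Q* = 387.
With the tax collected from buyers, demand (in seller-price terms) shifts: Qd = 472 − 5(P + 18).
New equilibrium: buyers pay $25, producers receive $7, Q = 347. (Wedge: Pb − Ps = 18.)
Burden on buyers: $8; on producers: $10. (They sum to $18.)

Buyers bear $8 per case; producers bear $10 per case.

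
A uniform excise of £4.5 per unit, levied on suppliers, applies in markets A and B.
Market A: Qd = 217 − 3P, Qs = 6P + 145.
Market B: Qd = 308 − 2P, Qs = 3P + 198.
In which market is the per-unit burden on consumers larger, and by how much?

Market A: pre-tax P* = £8, Q* = 193; post-tax Q = 184; per-unit burden on consumers = £3.
Market B: pre-tax P* = £22, Q* = 264; post-tax Q = 258.6; per-unit burden on consumers = £2.7.
Difference: £3 vs £2.7 → market A is larger by £0.3.

Market A, by £0.3.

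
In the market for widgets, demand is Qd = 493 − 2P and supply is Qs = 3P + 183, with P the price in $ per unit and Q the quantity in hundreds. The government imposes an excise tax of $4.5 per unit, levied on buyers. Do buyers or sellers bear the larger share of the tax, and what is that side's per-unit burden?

Buyers bear the larger share: $2.7 per unit.

Before the tax: set 493 − 2P = 3P + 183 → P* = $62, Q* = 369.
With the tax collected from buyers, demand (in seller-price terms) shifts: Qd = 493 − 2(P + 4.5).
New equilibrium: buyers pay $64.7, sellers receive $60.2, Q = 363.6. (Wedge: Pb − Ps = 4.5.)
Per-unit burden: buyers $2.7, sellers $1.8.
Buyers take the larger share because demand is less price-elastic here (demand slope 2 vs supply slope 3).
The less price-elastic side of the market bears the larger share of a per-unit tax.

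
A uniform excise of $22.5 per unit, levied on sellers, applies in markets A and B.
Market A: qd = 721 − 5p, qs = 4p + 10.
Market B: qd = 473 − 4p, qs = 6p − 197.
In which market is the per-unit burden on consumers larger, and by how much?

Market A: pre-tax p* = $79, q* = 326; post-tax q = 276; per-unit burden on consumers = $10.
Market B: pre-tax p* = $67, q* = 205; post-tax q = 151; per-unit burden on consumers = $13.5.
Difference: $10 vs $13.5 → market B is larger by $3.5.

Market B, by $3.5.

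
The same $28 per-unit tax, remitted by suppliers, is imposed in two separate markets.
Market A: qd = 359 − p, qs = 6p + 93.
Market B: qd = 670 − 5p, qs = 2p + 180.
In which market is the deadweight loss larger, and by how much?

Market A: pre-tax p* = $38, q* = 321; post-tax q = 297; deadweight loss = $336.
Market B: pre-tax p* = $70, q* = 320; post-tax q = 280; deadweight loss = $560.
Difference: $336 vs $560 → market B is larger by $224.

Market B, by $224.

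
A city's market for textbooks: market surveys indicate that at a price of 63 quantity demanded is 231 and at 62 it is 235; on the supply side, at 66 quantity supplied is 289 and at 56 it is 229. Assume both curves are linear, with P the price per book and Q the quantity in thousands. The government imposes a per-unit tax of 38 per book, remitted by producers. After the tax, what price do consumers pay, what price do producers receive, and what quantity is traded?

Demand slope: (235 − 231)/(62 − 63) = -4, so Qd = 483 − 4P.
Supply slope: (229 − 289)/(56 − 66) = 6, so Qs = 6P − 107.
Before the tax: set 483 − 4P = 6P − 107 → P* = 59, Q* = 247.
With the tax collected from producers, supply shifts: Qs = 6(P − 38) − 107.
Solving gives Q = 155.8 with consumers paying 81.8 and producers receiving 43.8 (the 38 wedge).

Consumers pay 81.8; producers receive 43.8; quantity = 155.8.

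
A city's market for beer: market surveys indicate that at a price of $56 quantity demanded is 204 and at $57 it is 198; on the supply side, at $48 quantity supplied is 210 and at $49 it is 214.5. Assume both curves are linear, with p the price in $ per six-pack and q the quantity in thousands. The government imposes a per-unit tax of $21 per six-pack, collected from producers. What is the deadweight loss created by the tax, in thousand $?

Demand slope: (198 − 204)/(57 − 56) = -6, so qd = 540 − 6p.
Supply slope: (214.5 − 210)/(49 − 48) = 4.5, so qs = 4.5p − 6.
Without the tax, 540 − 6p = 4.5p − 6 gives 10.5p = 546, so p* = $52 and q* = 228.
With the tax collected from producers, supply shifts: qs = 4.5(p − 21) − 6.
Solving gives q = 174 with buyers paying $61 and producers receiving $40 (the $21 wedge).
Quantity falls by |ΔQ| = |228 − 174| = 54.
DWL = ½ · t · |ΔQ| = ½ · 21 · 54 = $567.

Deadweight loss = $567 thousand.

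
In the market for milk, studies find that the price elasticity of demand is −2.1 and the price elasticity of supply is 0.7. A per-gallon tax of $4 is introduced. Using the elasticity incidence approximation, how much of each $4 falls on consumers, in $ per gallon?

Consumers bear ≈ $1 per gallon.

Incidence ratio: consumers' share ≈ εs / (εs + |εd|) = 0.7 / (0.7 + 2.1) = 0.25.
So consumers bear ≈ 0.25 × $4 = $1; sellers bear $3.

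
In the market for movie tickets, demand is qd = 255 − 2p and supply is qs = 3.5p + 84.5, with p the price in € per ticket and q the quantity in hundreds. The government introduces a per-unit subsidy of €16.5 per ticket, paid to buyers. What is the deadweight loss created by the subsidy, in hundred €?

Before the subsidy: set 255 − 2p = 3.5p + 84.5 → p* = €31, q* = 193.
With a per-unit subsidy paid to buyers, each effectively pays p − 16.5, so demand becomes qd = 255 − 2(p − 16.5).
Solving gives q = 214 with buyers paying €20.5 and sellers receiving €37 (the €16.5 wedge).
Quantity rises by |ΔQ| = |193 − 214| = 21.
DWL = ½ · t · |ΔQ| = ½ · 16.5 · 21 = €173.25.

Deadweight loss = €173.25 hundred.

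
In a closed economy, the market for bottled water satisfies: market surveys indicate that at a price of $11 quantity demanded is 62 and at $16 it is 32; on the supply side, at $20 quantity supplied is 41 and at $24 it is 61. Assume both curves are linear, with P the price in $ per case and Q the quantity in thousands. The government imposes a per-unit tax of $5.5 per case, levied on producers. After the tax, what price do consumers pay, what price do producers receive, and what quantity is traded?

Demand slope: (32 − 62)/(16 − 11) = -6, so Qd = 128 − 6P.
Supply slope: (61 − 41)/(24 − 20) = 5, so Qs = 5P − 59.
Without the tax, 128 − 6P = 5P − 59 gives 11P = 187, so P* = $17 and Q* = 26.
With the tax collected from producers, supply shifts: Qs = 5(P − 5.5) − 59.
Solving gives Q = 11 with consumers paying $19.5 and producers receiving $14 (the $5.5 wedge).
The less price-elastic side of the market bears the larger share of a per-unit tax.

Consumers pay $19.5; producers receive $14; quantity = 11.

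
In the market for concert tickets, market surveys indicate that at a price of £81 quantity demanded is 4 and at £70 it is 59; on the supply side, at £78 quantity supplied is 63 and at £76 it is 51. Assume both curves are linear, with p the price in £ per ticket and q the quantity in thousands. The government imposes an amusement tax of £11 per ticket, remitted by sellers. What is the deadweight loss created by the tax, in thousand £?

Demand slope: (59 − 4)/(70 − 81) = -5, so qd = 409 − 5p.
Supply slope: (51 − 63)/(76 − 78) = 6, so qs = 6p − 405.
Without the tax, 409 − 5p = 6p − 405 gives 11p = 814, so p* = £74 and q* = 39.
With the tax collected from sellers, supply shifts: qs = 6(p − 11) − 405.
New equilibrium: buyers pay £80, sellers receive £69, q = 9. (Wedge: pb − ps = 11.)
Quantity falls by |ΔQ| = |39 − 9| = 30.
DWL = ½ · t · |ΔQ| = ½ · 11 · 30 = £165.

Deadweight loss = £165 thousand.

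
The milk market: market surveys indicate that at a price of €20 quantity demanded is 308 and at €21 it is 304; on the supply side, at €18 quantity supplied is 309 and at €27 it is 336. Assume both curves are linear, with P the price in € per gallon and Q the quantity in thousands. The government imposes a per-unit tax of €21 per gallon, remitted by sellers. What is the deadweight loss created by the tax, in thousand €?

Deadweight loss = €378 thousand.

Demand slope: (304 − 308)/(21 − 20) = -4, so Qd = 388 − 4P.
Supply slope: (336 − 309)/(27 − 18) = 3, so Qs = 3P + 255.
Before the tax: set 388 − 4P = 3P + 255 → P* = €19, Q* = 312.
With the tax collected from sellers, supply shifts: Qs = 3(P − 21) + 255.
Solving gives Q = 276 with buyers paying €28 and sellers receiving €7 (the €21 wedge).
Quantity falls by |ΔQ| = |312 − 276| = 36.
DWL = ½ · t · |ΔQ| = ½ · 21 · 36 = €378.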